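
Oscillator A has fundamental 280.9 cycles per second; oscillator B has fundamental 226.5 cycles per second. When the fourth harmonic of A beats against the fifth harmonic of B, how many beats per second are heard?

8.9 Hz

Fourth harmonic of the first: 4·280.9 = 1123.6 Hz.
Fifth harmonic of the second: 5·226.5 = 1132.5 Hz.
f_beat = |1123.6 − 1132.5| = 8.9 Hz.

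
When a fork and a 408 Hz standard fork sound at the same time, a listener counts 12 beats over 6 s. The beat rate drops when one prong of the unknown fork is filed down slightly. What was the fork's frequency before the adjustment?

406 Hz

Beat frequency = 12/6 = 2 Hz.
|f − 408| = 2, so the fork was at either 406 Hz or 410 Hz.
Filing a prong removes mass and raises the fork's frequency; the adjustment raises the fork's frequency.
The beat rate fell, so the adjustment moved the fork toward 408 Hz — it must have started below the reference.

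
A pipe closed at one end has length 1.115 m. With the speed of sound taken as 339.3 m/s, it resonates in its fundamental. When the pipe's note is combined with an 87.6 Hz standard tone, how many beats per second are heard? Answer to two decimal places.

Closed pipe (odd harmonics): f_n = n·v/(4L) = 1·339.3/(4·1.115) = 76.0762 Hz.
f_beat = |76.0762 − 87.6| = 11.52 Hz.

11.52 Hz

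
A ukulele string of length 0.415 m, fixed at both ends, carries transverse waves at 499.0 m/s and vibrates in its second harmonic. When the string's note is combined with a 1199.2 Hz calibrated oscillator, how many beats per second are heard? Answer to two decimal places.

For a string fixed at both ends, f_n = n·v/(2L) = 2·499.0/(2·0.415) = 1202.4096 Hz.
f_beat = |1202.4096 − 1199.2| = 3.21 Hz.

3.21 Hz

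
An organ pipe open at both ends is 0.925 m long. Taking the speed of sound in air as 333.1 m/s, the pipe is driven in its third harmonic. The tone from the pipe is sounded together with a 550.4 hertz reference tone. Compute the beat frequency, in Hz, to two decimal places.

Open pipe: f_n = n·v/(2L) = 3·333.1/(2·0.925) = 540.1622 Hz.
f_beat = |540.1622 − 550.4| = 10.24 Hz.

10.24 Hz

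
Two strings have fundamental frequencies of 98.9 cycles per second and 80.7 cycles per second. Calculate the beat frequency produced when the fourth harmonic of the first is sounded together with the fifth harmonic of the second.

Fourth harmonic of the first: 4·98.9 = 395.6 Hz.
Fifth harmonic of the second: 5·80.7 = 403.5 Hz.
f_beat = |395.6 − 403.5| = 7.9 Hz.

7.9 Hz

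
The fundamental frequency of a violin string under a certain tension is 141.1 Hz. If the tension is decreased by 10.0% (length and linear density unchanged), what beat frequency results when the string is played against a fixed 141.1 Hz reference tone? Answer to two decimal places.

7.24 Hz

For a string, f ∝ √T, so the new frequency is 141.1·√0.900 = 133.8592 Hz.
f_beat = |133.8592 − 141.1| = 7.24 Hz.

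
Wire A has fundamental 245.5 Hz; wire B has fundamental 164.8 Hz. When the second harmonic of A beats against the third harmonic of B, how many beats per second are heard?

3.4 Hz

Second harmonic of the first: 2·245.5 = 491.0 Hz.
Third harmonic of the second: 3·164.8 = 494.4 Hz.
f_beat = |491.0 − 494.4| = 3.4 Hz.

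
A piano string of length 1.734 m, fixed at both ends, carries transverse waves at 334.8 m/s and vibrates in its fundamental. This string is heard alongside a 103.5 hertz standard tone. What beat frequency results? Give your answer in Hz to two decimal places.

For a string fixed at both ends, f_n = n·v/(2L) = 1·334.8/(2·1.734) = 96.5398 Hz.
f_beat = |96.5398 − 103.5| = 6.96 Hz.

6.96 Hz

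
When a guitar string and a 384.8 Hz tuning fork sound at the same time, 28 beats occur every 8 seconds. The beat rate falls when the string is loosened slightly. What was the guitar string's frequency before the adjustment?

388.3 Hz

Beat frequency = 28/8 = 3.5 Hz.
|f − 384.8| = 3.5, so the guitar string was at either 381.3 Hz or 388.3 Hz.
Reducing tension lowers a string's frequency; the adjustment lowers the guitar string's frequency.
The beat rate fell, so the adjustment moved the guitar string toward 384.8 Hz — it must have started above the reference.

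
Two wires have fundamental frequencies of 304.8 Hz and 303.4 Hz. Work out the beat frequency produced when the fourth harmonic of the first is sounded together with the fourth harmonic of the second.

Fourth harmonic of the first: 4·304.8 = 1219.2 Hz.
Fourth harmonic of the second: 4·303.4 = 1213.6 Hz.
f_beat = |1219.2 − 1213.6| = 5.6 Hz.

5.6 Hz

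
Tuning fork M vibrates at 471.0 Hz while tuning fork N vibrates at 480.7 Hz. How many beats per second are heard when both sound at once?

Beats arise from superposition of two nearby frequencies; the beat rate is |f₁ − f₂|.
|471.0 − 480.7| = 9.7 Hz.

9.7 Hz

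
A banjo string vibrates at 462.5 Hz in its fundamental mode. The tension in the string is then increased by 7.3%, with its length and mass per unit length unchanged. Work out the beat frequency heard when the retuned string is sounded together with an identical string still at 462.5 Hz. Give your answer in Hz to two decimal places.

16.58 Hz

For a string, f ∝ √T, so the new frequency is 462.5·√1.073 = 479.0839 Hz.
f_beat = |479.0839 − 462.5| = 16.58 Hz.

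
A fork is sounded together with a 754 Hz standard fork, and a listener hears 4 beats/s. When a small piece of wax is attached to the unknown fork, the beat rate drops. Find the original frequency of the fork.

|f − 754| = 4, so the fork was at either 750 Hz or 758 Hz.
Loading a fork with wax lowers its frequency; the adjustment lowers the fork's frequency.
The beat rate fell, so the adjustment moved the fork toward 754 Hz — it must have started above the reference.

758 Hz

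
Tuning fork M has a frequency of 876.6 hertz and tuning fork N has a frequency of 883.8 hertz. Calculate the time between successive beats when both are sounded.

0.139 s

f_beat = |876.6 − 883.8| = 7.2 Hz.
Beat period T = 1 / f_beat = 1 / 7.2 s.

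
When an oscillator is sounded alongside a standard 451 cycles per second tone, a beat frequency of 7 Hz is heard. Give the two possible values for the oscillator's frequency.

444 Hz or 458 Hz

|f − 451| = 7, so f = 451 ± 7.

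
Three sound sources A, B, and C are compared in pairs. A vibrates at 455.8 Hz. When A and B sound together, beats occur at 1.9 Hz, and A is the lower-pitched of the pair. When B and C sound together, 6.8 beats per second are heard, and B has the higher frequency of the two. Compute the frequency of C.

B is above A, so f_B = 455.8 + 1.9 = 457.7 Hz.
C is below B, so f_C = 457.7 − 6.8 = 450.9 Hz.

450.9 Hz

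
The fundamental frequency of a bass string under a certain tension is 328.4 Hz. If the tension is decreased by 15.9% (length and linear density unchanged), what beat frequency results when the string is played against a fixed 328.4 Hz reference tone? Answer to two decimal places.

For a string, f ∝ √T, so the new frequency is 328.4·√0.841 = 301.1627 Hz.
f_beat = |301.1627 − 328.4| = 27.24 Hz.

27.24 Hz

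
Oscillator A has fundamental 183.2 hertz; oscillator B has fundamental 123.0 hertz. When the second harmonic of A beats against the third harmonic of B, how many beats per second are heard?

2.6 Hz

Second harmonic of the first: 2·183.2 = 366.4 Hz.
Third harmonic of the second: 3·123.0 = 369.0 Hz.
f_beat = |366.4 − 369.0| = 2.6 Hz.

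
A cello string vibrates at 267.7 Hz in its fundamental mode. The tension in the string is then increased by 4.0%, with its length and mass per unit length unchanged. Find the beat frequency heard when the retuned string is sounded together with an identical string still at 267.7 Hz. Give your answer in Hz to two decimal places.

5.30 Hz

For a string, f ∝ √T, so the new frequency is 267.7·√1.040 = 273.0015 Hz.
f_beat = |273.0015 − 267.7| = 5.30 Hz.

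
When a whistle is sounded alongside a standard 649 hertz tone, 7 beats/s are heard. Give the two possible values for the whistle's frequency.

|f − 649| = 7, so f = 649 ± 7.

642 Hz or 656 Hz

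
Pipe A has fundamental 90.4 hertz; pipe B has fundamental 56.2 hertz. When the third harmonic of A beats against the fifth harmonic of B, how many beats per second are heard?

9.8 Hz

Third harmonic of the first: 3·90.4 = 271.2 Hz.
Fifth harmonic of the second: 5·56.2 = 281.0 Hz.
f_beat = |271.2 − 281.0| = 9.8 Hz.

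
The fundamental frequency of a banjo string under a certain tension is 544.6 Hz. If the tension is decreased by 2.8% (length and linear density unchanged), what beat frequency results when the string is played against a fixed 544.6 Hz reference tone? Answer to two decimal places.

7.68 Hz

For a string, f ∝ √T, so the new frequency is 544.6·√0.972 = 536.9215 Hz.
f_beat = |536.9215 − 544.6| = 7.68 Hz.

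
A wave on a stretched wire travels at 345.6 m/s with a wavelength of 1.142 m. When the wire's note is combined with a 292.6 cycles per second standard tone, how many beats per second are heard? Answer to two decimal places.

Source frequency f = v/λ = 345.6/1.142 = 302.6270 Hz.
f_beat = |302.6270 − 292.6| = 10.03 Hz.

10.03 Hz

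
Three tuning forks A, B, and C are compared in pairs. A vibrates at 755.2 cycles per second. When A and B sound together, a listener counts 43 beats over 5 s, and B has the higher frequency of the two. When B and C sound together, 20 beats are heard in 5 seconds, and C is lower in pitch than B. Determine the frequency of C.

759.8 Hz

A–B: Beat frequency = 43/5 = 8.6 Hz.
B is above A, so f_B = 755.2 + 8.6 = 763.8 Hz.
B–C: Beat frequency = 20/5 = 4 Hz.
C is below B, so f_C = 763.8 − 4 = 759.8 Hz.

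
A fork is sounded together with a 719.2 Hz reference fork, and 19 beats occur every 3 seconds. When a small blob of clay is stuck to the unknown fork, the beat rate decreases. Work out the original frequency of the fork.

725.5333 Hz

Beat frequency = 19/3 = 6.3333 Hz.
|f − 719.2| = 6.3333, so the fork was at either 712.8667 Hz or 725.5333 Hz.
Adding mass to a fork lowers its frequency; the adjustment lowers the fork's frequency.
The beat rate fell, so the adjustment moved the fork toward 719.2 Hz — it must have started above the reference.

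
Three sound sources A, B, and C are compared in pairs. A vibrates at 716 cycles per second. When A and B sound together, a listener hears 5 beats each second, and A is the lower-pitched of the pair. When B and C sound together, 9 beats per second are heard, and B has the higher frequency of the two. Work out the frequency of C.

B is above A, so f_B = 716 + 5 = 721 Hz.
C is below B, so f_C = 721 − 9 = 712 Hz.

712 Hz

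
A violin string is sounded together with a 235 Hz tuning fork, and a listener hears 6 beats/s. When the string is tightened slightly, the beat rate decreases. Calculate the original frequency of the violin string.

|f − 235| = 6, so the violin string was at either 229 Hz or 241 Hz.
Increasing tension raises a string's frequency; the adjustment raises the violin string's frequency.
The beat rate fell, so the adjustment moved the violin string toward 235 Hz — it must have started below the reference.

229 Hz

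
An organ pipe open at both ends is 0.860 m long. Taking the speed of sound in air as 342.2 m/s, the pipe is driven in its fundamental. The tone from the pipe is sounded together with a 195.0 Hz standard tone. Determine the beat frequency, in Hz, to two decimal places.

Open pipe: f_n = n·v/(2L) = 1·342.2/(2·0.860) = 198.9535 Hz.
f_beat = |198.9535 − 195.0| = 3.95 Hz.

3.95 Hz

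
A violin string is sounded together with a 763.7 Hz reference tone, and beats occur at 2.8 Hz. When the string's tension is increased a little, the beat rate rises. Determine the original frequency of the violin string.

766.5 Hz

|f − 763.7| = 2.8, so the violin string was at either 760.9 Hz or 766.5 Hz.
Higher tension means higher frequency; the adjustment raises the violin string's frequency.
The beat rate rose, so the adjustment moved the violin string further from 763.7 Hz — it was already above the reference.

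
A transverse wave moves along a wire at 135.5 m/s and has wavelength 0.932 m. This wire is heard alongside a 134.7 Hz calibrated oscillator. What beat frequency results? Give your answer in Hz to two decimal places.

Source frequency f = v/λ = 135.5/0.932 = 145.3863 Hz.
f_beat = |145.3863 − 134.7| = 10.69 Hz.

10.69 Hz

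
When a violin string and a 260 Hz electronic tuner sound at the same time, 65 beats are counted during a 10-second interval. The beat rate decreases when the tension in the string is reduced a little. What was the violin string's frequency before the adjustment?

Beat frequency = 65/10 = 6.5 Hz.
|f − 260| = 6.5, so the violin string was at either 253.5 Hz or 266.5 Hz.
Lower tension means lower frequency; the adjustment lowers the violin string's frequency.
The beat rate fell, so the adjustment moved the violin string toward 260 Hz — it must have started above the reference.

266.5 Hz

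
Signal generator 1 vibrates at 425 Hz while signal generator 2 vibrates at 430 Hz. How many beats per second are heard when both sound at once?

f_beat = |f₁ − f₂|.
|425 − 430| = 5 Hz.

5 Hz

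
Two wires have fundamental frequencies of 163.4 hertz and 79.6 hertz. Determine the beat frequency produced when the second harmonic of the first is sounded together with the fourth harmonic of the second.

8.4 Hz

Second harmonic of the first: 2·163.4 = 326.8 Hz.
Fourth harmonic of the second: 4·79.6 = 318.4 Hz.
f_beat = |326.8 − 318.4| = 8.4 Hz.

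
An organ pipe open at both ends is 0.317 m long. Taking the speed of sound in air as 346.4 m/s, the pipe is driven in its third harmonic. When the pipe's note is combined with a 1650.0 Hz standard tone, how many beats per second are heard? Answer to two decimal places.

10.88 Hz

Open pipe: f_n = n·v/(2L) = 3·346.4/(2·0.317) = 1639.1167 Hz.
f_beat = |1639.1167 − 1650.0| = 10.88 Hz.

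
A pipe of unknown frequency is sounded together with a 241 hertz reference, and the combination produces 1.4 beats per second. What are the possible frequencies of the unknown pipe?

239.6 Hz or 242.4 Hz

|f − 241| = 1.4, so f = 241 ± 1.4.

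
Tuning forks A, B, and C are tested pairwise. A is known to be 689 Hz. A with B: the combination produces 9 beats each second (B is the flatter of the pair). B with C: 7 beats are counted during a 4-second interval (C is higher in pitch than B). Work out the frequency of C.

681.75 Hz

B is below A, so f_B = 689 − 9 = 680 Hz.
B–C: Beat frequency = 7/4 = 1.75 Hz.
C is above B, so f_C = 680 + 1.75 = 681.75 Hz.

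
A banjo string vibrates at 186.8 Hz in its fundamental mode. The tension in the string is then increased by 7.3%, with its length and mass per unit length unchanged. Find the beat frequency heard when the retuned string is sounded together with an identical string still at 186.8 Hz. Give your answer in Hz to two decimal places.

For a string, f ∝ √T, so the new frequency is 186.8·√1.073 = 193.4981 Hz.
f_beat = |193.4981 − 186.8| = 6.70 Hz.

6.70 Hz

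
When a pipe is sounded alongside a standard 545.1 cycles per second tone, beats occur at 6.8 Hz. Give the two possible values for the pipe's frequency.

538.3 Hz or 551.9 Hz

|f − 545.1| = 6.8, so f = 545.1 ± 6.8.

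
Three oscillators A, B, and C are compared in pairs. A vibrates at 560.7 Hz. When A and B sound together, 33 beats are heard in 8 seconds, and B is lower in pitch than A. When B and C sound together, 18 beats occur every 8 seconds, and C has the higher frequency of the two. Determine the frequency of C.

A–B: Beat frequency = 33/8 = 4.125 Hz.
B is below A, so f_B = 560.7 − 4.125 = 556.575 Hz.
B–C: Beat frequency = 18/8 = 2.25 Hz.
C is above B, so f_C = 556.575 + 2.25 = 558.825 Hz.

558.825 Hz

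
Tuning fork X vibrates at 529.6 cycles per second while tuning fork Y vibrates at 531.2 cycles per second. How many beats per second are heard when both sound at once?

1.6 Hz

f_beat = |f₁ − f₂|.
|529.6 − 531.2| = 1.6 Hz.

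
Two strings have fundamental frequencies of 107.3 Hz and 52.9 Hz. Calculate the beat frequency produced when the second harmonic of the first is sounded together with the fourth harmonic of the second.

3.0 Hz

Second harmonic of the first: 2·107.3 = 214.6 Hz.
Fourth harmonic of the second: 4·52.9 = 211.6 Hz.
f_beat = |214.6 − 211.6| = 3.0 Hz.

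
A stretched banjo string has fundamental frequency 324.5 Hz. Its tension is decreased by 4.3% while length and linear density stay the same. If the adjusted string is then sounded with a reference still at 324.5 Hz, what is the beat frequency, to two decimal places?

For a string, f ∝ √T, so the new frequency is 324.5·√0.957 = 317.4466 Hz.
f_beat = |317.4466 − 324.5| = 7.05 Hz.

7.05 Hz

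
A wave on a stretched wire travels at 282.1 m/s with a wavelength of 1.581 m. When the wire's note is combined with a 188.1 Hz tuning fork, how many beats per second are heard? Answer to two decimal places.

Source frequency f = v/λ = 282.1/1.581 = 178.4314 Hz.
f_beat = |178.4314 − 188.1| = 9.67 Hz.

9.67 Hz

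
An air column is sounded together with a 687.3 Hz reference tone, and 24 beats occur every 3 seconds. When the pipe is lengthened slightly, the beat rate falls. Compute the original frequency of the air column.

695.3 Hz

Beat frequency = 24/3 = 8 Hz.
|f − 687.3| = 8, so the air column was at either 679.3 Hz or 695.3 Hz.
A longer pipe has a lower fundamental; the adjustment lowers the air column's frequency.
The beat rate fell, so the adjustment moved the air column toward 687.3 Hz — it must have started above the reference.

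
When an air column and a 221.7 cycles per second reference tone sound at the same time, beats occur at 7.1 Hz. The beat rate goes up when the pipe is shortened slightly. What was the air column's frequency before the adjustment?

228.8 Hz

|f − 221.7| = 7.1, so the air column was at either 214.6 Hz or 228.8 Hz.
A shorter pipe has a higher fundamental; the adjustment raises the air column's frequency.
The beat rate rose, so the adjustment moved the air column further from 221.7 Hz — it was already above the reference.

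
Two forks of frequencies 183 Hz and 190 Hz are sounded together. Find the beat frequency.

Beats arise from superposition of two nearby frequencies; the beat rate is |f₁ − f₂|.
|183 − 190| = 7 Hz.

7 Hz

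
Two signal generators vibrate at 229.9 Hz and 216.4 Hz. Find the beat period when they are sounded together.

f_beat = |229.9 − 216.4| = 13.5 Hz.
Beat period T = 1 / f_beat = 1 / 13.5 s.

0.074 s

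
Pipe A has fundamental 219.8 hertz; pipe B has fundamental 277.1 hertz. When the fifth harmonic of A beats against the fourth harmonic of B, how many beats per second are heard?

Fifth harmonic of the first: 5·219.8 = 1099.0 Hz.
Fourth harmonic of the second: 4·277.1 = 1108.4 Hz.
f_beat = |1099.0 − 1108.4| = 9.4 Hz.

9.4 Hz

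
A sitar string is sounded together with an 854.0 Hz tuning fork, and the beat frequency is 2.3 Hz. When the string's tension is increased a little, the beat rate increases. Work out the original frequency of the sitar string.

|f − 854.0| = 2.3, so the sitar string was at either 851.7 Hz or 856.3 Hz.
Higher tension means higher frequency; the adjustment raises the sitar string's frequency.
The beat rate rose, so the adjustment moved the sitar string further from 854.0 Hz — it was already above the reference.

856.3 Hz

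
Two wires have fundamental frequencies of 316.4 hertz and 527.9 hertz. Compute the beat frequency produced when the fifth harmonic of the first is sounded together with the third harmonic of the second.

Fifth harmonic of the first: 5·316.4 = 1582.0 Hz.
Third harmonic of the second: 3·527.9 = 1583.7 Hz.
f_beat = |1582.0 − 1583.7| = 1.7 Hz.

1.7 Hz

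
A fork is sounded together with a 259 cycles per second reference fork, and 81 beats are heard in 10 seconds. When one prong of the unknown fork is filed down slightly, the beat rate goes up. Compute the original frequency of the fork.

267.1 Hz

Beat frequency = 81/10 = 8.1 Hz.
|f − 259| = 8.1, so the fork was at either 250.9 Hz or 267.1 Hz.
Filing a prong removes mass and raises the fork's frequency; the adjustment raises the fork's frequency.
The beat rate rose, so the adjustment moved the fork further from 259 Hz — it was already above the reference.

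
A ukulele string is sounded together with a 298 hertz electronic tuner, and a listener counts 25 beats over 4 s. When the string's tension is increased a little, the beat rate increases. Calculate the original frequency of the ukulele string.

304.25 Hz

Beat frequency = 25/4 = 6.25 Hz.
|f − 298| = 6.25, so the ukulele string was at either 291.75 Hz or 304.25 Hz.
Higher tension means higher frequency; the adjustment raises the ukulele string's frequency.
The beat rate rose, so the adjustment moved the ukulele string further from 298 Hz — it was already above the reference.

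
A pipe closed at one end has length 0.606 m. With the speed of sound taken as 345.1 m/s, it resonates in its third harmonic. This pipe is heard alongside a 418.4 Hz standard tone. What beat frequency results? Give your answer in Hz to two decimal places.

Closed pipe (odd harmonics): f_n = n·v/(4L) = 3·345.1/(4·0.606) = 427.1040 Hz.
f_beat = |427.1040 − 418.4| = 8.70 Hz.

8.70 Hz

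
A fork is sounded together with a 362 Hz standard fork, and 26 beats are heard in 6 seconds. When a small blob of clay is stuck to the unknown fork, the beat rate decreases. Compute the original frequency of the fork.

366.3333 Hz

Beat frequency = 26/6 = 4.3333 Hz.
|f − 362| = 4.3333, so the fork was at either 357.6667 Hz or 366.3333 Hz.
Adding mass to a fork lowers its frequency; the adjustment lowers the fork's frequency.
The beat rate fell, so the adjustment moved the fork toward 362 Hz — it must have started above the reference.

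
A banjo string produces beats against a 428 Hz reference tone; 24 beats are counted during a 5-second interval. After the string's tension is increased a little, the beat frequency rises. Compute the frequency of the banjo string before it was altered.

432.8 Hz

Beat frequency = 24/5 = 4.8 Hz.
|f − 428| = 4.8, so the banjo string was at either 423.2 Hz or 432.8 Hz.
Higher tension means higher frequency; the adjustment raises the banjo string's frequency.
The beat rate rose, so the adjustment moved the banjo string further from 428 Hz — it was already above the reference.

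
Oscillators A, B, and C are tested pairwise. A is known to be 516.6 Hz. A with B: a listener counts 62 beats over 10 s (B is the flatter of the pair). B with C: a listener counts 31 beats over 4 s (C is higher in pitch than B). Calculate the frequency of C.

A–B: Beat frequency = 62/10 = 6.2 Hz.
B is below A, so f_B = 516.6 − 6.2 = 510.4 Hz.
B–C: Beat frequency = 31/4 = 7.75 Hz.
C is above B, so f_C = 510.4 + 7.75 = 518.15 Hz.

518.15 Hz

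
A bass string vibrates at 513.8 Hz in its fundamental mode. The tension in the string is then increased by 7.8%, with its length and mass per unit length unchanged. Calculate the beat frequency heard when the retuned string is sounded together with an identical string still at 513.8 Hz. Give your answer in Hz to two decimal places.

19.66 Hz

For a string, f ∝ √T, so the new frequency is 513.8·√1.078 = 533.4620 Hz.
f_beat = |533.4620 − 513.8| = 19.66 Hz.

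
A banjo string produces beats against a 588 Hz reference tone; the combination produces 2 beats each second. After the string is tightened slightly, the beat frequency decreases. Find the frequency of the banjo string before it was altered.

|f − 588| = 2, so the banjo string was at either 586 Hz or 590 Hz.
Increasing tension raises a string's frequency; the adjustment raises the banjo string's frequency.
The beat rate fell, so the adjustment moved the banjo string toward 588 Hz — it must have started below the reference.

586 Hz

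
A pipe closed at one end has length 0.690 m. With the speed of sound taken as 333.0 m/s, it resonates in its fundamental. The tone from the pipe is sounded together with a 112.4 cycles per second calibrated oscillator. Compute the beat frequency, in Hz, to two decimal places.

8.25 Hz

Closed pipe (odd harmonics): f_n = n·v/(4L) = 1·333.0/(4·0.690) = 120.6522 Hz.
f_beat = |120.6522 − 112.4| = 8.25 Hz.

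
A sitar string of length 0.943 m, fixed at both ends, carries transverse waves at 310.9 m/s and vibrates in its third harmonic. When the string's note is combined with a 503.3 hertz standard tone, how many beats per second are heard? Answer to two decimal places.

8.76 Hz

For a string fixed at both ends, f_n = n·v/(2L) = 3·310.9/(2·0.943) = 494.5387 Hz.
f_beat = |494.5387 − 503.3| = 8.76 Hz.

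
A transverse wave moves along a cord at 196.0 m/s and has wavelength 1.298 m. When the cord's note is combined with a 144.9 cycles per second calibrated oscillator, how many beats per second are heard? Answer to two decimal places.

6.10 Hz

Source frequency f = v/λ = 196.0/1.298 = 151.0015 Hz.
f_beat = |151.0015 − 144.9| = 6.10 Hz.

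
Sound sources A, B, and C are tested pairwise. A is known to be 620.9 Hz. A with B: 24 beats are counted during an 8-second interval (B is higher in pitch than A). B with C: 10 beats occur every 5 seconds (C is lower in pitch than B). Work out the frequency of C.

A–B: Beat frequency = 24/8 = 3 Hz.
B is above A, so f_B = 620.9 + 3 = 623.9 Hz.
B–C: Beat frequency = 10/5 = 2 Hz.
C is below B, so f_C = 623.9 − 2 = 621.9 Hz.

621.9 Hz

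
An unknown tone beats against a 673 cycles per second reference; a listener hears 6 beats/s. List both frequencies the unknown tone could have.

667 Hz or 679 Hz

|f − 673| = 6, so f = 673 ± 6.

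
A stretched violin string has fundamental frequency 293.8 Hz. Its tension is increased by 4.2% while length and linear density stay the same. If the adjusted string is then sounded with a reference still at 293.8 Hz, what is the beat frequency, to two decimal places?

6.11 Hz

For a string, f ∝ √T, so the new frequency is 293.8·√1.042 = 299.9063 Hz.
f_beat = |299.9063 − 293.8| = 6.11 Hz.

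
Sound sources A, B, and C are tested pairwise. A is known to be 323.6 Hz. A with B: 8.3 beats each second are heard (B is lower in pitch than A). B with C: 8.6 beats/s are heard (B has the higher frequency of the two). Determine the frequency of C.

306.7 Hz

B is below A, so f_B = 323.6 − 8.3 = 315.3 Hz.
C is below B, so f_C = 315.3 − 8.6 = 306.7 Hz.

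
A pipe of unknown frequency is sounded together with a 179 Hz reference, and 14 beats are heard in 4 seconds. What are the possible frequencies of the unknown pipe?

175.5 Hz or 182.5 Hz

Beat frequency = 14/4 = 3.5 Hz.
|f − 179| = 3.5, so f = 179 ± 3.5.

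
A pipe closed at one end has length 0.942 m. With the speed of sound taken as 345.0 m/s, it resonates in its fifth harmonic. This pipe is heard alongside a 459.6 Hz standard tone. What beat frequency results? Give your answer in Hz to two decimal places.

Closed pipe (odd harmonics): f_n = n·v/(4L) = 5·345.0/(4·0.942) = 457.8025 Hz.
f_beat = |457.8025 − 459.6| = 1.80 Hz.

1.80 Hz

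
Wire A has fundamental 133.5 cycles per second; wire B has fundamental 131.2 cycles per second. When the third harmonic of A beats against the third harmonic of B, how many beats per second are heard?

Third harmonic of the first: 3·133.5 = 400.5 Hz.
Third harmonic of the second: 3·131.2 = 393.6 Hz.
f_beat = |400.5 − 393.6| = 6.9 Hz.

6.9 Hz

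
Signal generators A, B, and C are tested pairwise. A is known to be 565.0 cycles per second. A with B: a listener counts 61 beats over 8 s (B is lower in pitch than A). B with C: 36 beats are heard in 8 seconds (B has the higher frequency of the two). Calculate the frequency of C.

552.875 Hz

A–B: Beat frequency = 61/8 = 7.625 Hz.
B is below A, so f_B = 565.0 − 7.625 = 557.375 Hz.
B–C: Beat frequency = 36/8 = 4.5 Hz.
C is below B, so f_C = 557.375 − 4.5 = 552.875 Hz.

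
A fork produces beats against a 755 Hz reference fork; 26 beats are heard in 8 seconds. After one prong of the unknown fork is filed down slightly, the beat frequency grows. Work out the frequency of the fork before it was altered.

Beat frequency = 26/8 = 3.25 Hz.
|f − 755| = 3.25, so the fork was at either 751.75 Hz or 758.25 Hz.
Filing a prong removes mass and raises the fork's frequency; the adjustment raises the fork's frequency.
The beat rate rose, so the adjustment moved the fork further from 755 Hz — it was already above the reference.

758.25 Hz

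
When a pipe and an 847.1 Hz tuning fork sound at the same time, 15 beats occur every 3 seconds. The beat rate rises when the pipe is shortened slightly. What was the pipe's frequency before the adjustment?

852.1 Hz

Beat frequency = 15/3 = 5 Hz.
|f − 847.1| = 5, so the pipe was at either 842.1 Hz or 852.1 Hz.
A shorter pipe has a higher fundamental; the adjustment raises the pipe's frequency.
The beat rate rose, so the adjustment moved the pipe further from 847.1 Hz — it was already above the reference.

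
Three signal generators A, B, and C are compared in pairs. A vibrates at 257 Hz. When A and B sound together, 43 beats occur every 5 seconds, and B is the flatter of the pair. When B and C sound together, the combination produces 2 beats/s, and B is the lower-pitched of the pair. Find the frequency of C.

A–B: Beat frequency = 43/5 = 8.6 Hz.
B is below A, so f_B = 257 − 8.6 = 248.4 Hz.
C is above B, so f_C = 248.4 + 2 = 250.4 Hz.

250.4 Hz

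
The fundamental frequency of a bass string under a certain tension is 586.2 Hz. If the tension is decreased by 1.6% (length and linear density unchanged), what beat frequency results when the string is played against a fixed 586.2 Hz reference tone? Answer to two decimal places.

4.71 Hz

For a string, f ∝ √T, so the new frequency is 586.2·√0.984 = 581.4915 Hz.
f_beat = |581.4915 − 586.2| = 4.71 Hz.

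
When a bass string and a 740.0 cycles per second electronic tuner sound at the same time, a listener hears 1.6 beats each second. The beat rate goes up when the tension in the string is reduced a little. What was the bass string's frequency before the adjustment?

|f − 740.0| = 1.6, so the bass string was at either 738.4 Hz or 741.6 Hz.
Lower tension means lower frequency; the adjustment lowers the bass string's frequency.
The beat rate rose, so the adjustment moved the bass string further from 740.0 Hz — it was already below the reference.

738.4 Hz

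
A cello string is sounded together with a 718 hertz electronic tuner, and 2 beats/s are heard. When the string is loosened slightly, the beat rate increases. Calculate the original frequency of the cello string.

|f − 718| = 2, so the cello string was at either 716 Hz or 720 Hz.
Reducing tension lowers a string's frequency; the adjustment lowers the cello string's frequency.
The beat rate rose, so the adjustment moved the cello string further from 718 Hz — it was already below the reference.

716 Hz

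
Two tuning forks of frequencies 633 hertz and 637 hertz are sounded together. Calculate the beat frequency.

Beats arise from superposition of two nearby frequencies; the beat rate is |f₁ − f₂|.
|633 − 637| = 4 Hz.

4 Hz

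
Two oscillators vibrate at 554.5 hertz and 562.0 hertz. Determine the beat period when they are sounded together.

0.133 s

f_beat = |554.5 − 562.0| = 7.5 Hz.
Beat period T = 1 / f_beat = 1 / 7.5 s.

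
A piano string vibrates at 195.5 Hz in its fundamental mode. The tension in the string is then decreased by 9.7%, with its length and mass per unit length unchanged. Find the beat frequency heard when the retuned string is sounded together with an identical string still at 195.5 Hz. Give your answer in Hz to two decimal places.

For a string, f ∝ √T, so the new frequency is 195.5·√0.903 = 185.7764 Hz.
f_beat = |185.7764 − 195.5| = 9.72 Hz.

9.72 Hz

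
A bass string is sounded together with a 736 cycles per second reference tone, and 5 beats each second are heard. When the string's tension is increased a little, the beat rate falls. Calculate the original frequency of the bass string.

|f − 736| = 5, so the bass string was at either 731 Hz or 741 Hz.
Higher tension means higher frequency; the adjustment raises the bass string's frequency.
The beat rate fell, so the adjustment moved the bass string toward 736 Hz — it must have started below the reference.

731 Hz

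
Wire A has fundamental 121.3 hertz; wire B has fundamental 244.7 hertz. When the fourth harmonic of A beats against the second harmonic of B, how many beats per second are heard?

Fourth harmonic of the first: 4·121.3 = 485.2 Hz.
Second harmonic of the second: 2·244.7 = 489.4 Hz.
f_beat = |485.2 − 489.4| = 4.2 Hz.

4.2 Hz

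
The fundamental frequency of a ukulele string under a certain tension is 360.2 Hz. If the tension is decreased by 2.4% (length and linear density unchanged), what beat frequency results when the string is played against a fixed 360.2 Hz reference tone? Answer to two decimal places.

4.35 Hz

For a string, f ∝ √T, so the new frequency is 360.2·√0.976 = 355.8513 Hz.
f_beat = |355.8513 − 360.2| = 4.35 Hz.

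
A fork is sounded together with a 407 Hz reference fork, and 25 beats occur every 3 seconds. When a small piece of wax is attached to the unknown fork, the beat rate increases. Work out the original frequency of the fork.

Beat frequency = 25/3 = 8.3333 Hz.
|f − 407| = 8.3333, so the fork was at either 398.6667 Hz or 415.3333 Hz.
Loading a fork with wax lowers its frequency; the adjustment lowers the fork's frequency.
The beat rate rose, so the adjustment moved the fork further from 407 Hz — it was already below the reference.

398.6667 Hz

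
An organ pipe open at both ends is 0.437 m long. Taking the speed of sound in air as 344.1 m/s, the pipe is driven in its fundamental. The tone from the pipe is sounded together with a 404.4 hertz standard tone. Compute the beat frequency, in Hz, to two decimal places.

10.69 Hz

Open pipe: f_n = n·v/(2L) = 1·344.1/(2·0.437) = 393.7071 Hz.
f_beat = |393.7071 − 404.4| = 10.69 Hz.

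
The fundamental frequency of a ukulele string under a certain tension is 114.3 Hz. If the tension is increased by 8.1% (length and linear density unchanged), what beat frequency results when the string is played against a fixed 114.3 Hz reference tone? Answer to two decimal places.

4.54 Hz

For a string, f ∝ √T, so the new frequency is 114.3·√1.081 = 118.8390 Hz.
f_beat = |118.8390 − 114.3| = 4.54 Hz.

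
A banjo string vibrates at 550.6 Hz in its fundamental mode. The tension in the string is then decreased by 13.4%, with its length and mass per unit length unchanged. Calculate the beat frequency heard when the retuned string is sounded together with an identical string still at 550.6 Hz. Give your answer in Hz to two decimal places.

38.22 Hz

For a string, f ∝ √T, so the new frequency is 550.6·√0.866 = 512.3835 Hz.
f_beat = |512.3835 − 550.6| = 38.22 Hz.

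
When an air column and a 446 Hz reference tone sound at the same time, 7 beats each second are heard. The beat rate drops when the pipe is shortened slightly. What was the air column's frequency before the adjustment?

439 Hz

|f − 446| = 7, so the air column was at either 439 Hz or 453 Hz.
A shorter pipe has a higher fundamental; the adjustment raises the air column's frequency.
The beat rate fell, so the adjustment moved the air column toward 446 Hz — it must have started below the reference.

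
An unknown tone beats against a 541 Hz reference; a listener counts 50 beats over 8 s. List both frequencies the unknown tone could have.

534.75 Hz or 547.25 Hz

Beat frequency = 50/8 = 6.25 Hz.
|f − 541| = 6.25, so f = 541 ± 6.25.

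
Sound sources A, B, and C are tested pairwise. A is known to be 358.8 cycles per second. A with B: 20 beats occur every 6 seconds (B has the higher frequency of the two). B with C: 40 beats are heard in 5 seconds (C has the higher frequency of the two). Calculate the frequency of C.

370.1333 Hz

A–B: Beat frequency = 20/6 = 3.3333 Hz.
B is above A, so f_B = 358.8 + 3.3333 = 362.1333 Hz.
B–C: Beat frequency = 40/5 = 8 Hz.
C is above B, so f_C = 362.1333 + 8 = 370.1333 Hz.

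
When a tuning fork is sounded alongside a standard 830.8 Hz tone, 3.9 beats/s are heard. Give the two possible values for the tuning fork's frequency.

826.9 Hz or 834.7 Hz

|f − 830.8| = 3.9, so f = 830.8 ± 3.9.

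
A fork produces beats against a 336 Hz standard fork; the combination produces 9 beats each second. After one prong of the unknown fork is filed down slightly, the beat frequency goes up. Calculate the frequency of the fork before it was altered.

345 Hz

|f − 336| = 9, so the fork was at either 327 Hz or 345 Hz.
Filing a prong removes mass and raises the fork's frequency; the adjustment raises the fork's frequency.
The beat rate rose, so the adjustment moved the fork further from 336 Hz — it was already above the reference.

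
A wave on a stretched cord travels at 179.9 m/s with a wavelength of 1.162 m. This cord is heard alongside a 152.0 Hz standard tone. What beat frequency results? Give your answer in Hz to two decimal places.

2.82 Hz

Source frequency f = v/λ = 179.9/1.162 = 154.8193 Hz.
f_beat = |154.8193 − 152.0| = 2.82 Hz.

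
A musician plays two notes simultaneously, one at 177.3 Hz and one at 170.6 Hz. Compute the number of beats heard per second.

6.7 Hz

The beat frequency equals the magnitude of the frequency difference.
|177.3 − 170.6| = 6.7 Hz.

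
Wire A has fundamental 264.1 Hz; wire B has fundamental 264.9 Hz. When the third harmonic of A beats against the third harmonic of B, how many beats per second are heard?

2.4 Hz

Third harmonic of the first: 3·264.1 = 792.3 Hz.
Third harmonic of the second: 3·264.9 = 794.7 Hz.
f_beat = |792.3 − 794.7| = 2.4 Hz.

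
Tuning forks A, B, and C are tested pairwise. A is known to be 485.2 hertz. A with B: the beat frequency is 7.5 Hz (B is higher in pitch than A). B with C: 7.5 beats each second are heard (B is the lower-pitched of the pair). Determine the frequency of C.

B is above A, so f_B = 485.2 + 7.5 = 492.7 Hz.
C is above B, so f_C = 492.7 + 7.5 = 500.2 Hz.

500.2 Hz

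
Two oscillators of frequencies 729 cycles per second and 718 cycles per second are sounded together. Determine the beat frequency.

11 Hz

f_beat = |f₁ − f₂|.
|729 − 718| = 11 Hz.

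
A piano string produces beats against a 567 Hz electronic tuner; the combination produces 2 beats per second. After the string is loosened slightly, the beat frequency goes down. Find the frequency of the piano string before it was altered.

569 Hz

|f − 567| = 2, so the piano string was at either 565 Hz or 569 Hz.
Reducing tension lowers a string's frequency; the adjustment lowers the piano string's frequency.
The beat rate fell, so the adjustment moved the piano string toward 567 Hz — it must have started above the reference.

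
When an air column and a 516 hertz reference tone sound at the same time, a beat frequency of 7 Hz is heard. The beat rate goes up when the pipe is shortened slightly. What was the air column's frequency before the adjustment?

|f − 516| = 7, so the air column was at either 509 Hz or 523 Hz.
A shorter pipe has a higher fundamental; the adjustment raises the air column's frequency.
The beat rate rose, so the adjustment moved the air column further from 516 Hz — it was already above the reference.

523 Hz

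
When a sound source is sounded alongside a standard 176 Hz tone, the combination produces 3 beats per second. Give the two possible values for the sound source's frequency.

173 Hz or 179 Hz

|f − 176| = 3, so f = 176 ± 3.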